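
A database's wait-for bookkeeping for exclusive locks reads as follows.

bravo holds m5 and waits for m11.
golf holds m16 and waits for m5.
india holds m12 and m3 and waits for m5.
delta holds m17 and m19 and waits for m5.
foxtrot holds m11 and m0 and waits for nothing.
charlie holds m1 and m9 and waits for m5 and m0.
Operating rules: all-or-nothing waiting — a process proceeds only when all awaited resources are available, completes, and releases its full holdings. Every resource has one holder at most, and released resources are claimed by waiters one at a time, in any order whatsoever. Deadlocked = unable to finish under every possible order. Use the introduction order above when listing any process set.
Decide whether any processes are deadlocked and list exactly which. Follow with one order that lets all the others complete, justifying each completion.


No process is deadlocked.
Key observation: all waits point, directly or indirectly, at processes that can finish, so nothing is permanently blocked.
The rest can finish in the order foxtrot, bravo, charlie, india, golf, delta.
Step-by-step check:
  foxtrot waits on nothing -> runs at once and releases m11 and m0
  bravo: everything it awaited (m11) is free; runs, freeing m5
  charlie: everything it awaited (m5 and m0) is free; runs, freeing m1 and m9
  india: everything it awaited (m5) is free; runs, freeing m12 and m3
  golf: everything it awaited (m5) is free; runs, freeing m16
  delta: everything it awaited (m5) is free; runs, freeing m17 and m19


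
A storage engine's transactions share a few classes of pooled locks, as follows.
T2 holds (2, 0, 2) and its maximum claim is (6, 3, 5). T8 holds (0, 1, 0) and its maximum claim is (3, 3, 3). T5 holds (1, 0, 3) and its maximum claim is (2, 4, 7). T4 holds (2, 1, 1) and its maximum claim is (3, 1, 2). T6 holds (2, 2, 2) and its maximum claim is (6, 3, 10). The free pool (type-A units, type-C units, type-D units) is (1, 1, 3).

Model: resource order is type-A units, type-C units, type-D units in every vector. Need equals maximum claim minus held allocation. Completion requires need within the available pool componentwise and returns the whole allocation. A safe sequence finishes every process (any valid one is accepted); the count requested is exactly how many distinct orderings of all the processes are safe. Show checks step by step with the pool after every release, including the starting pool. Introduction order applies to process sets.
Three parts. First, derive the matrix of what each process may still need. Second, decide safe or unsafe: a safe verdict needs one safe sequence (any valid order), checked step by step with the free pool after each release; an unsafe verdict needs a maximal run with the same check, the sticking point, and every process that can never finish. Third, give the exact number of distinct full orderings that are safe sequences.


(1) Outstanding need per process (order type-A units, type-C units, type-D units):
  T2: (4, 3, 3)
  T8: (3, 2, 3)
  T5: (1, 4, 4)
  T4: (1, 0, 1)
  T6: (4, 1, 8)
(2) The state is UNSAFE.
Key observation: after T4, T8 the pool peaks at (3, 3, 4), and each blocked process is short somewhere: T2 on type-A units; T5 on type-C units; T6 on type-A units, type-D units.
A maximal execution: T4, T8 — then nothing else fits. Step-by-step check:
  pool = (1, 1, 3)
  run T4 (needs (1, 0, 1), free (1, 1, 3)); after release of (2, 1, 1) the pool is (3, 2, 4)
  run T8 (needs (3, 2, 3), free (3, 2, 4)); after release of (0, 1, 0) the pool is (3, 3, 4)
  blocked: T2 wants (4, 3, 3), pool (3, 3, 4) — not enough type-A units
  blocked: T5 wants (1, 4, 4), pool (3, 3, 4) — not enough type-C units
  blocked: T6 wants (4, 1, 8), pool (3, 3, 4) — not enough type-A units and type-D units
Permanently blocked: T2, T5 and T6.
(3) Exactly 0 of the possible complete orderings are safe sequences.


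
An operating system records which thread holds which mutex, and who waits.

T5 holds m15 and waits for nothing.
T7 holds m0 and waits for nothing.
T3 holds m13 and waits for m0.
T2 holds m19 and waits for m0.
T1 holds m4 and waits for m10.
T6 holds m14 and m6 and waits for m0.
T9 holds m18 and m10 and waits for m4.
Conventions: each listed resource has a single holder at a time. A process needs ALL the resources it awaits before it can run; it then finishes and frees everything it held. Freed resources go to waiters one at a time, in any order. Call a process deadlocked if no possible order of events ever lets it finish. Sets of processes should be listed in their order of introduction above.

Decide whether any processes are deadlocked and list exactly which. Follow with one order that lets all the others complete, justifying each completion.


The deadlocked set is T1 and T9.
Key observation: T1 -> T9 -> T1 is a circular wait — nothing in it can go first; no other process is dragged down with it.
One completion order for the rest: T7, T5, T2, T6, T3.
Verifying each step:
  T7 waits on nothing -> runs at once and releases m0
  T5 waits on nothing -> runs at once and releases m15
  T2: everything it awaited (m0) is free; runs, freeing m19
  T6: everything it awaited (m0) is free; runs, freeing m14 and m6
  T3: everything it awaited (m0) is free; runs, freeing m13


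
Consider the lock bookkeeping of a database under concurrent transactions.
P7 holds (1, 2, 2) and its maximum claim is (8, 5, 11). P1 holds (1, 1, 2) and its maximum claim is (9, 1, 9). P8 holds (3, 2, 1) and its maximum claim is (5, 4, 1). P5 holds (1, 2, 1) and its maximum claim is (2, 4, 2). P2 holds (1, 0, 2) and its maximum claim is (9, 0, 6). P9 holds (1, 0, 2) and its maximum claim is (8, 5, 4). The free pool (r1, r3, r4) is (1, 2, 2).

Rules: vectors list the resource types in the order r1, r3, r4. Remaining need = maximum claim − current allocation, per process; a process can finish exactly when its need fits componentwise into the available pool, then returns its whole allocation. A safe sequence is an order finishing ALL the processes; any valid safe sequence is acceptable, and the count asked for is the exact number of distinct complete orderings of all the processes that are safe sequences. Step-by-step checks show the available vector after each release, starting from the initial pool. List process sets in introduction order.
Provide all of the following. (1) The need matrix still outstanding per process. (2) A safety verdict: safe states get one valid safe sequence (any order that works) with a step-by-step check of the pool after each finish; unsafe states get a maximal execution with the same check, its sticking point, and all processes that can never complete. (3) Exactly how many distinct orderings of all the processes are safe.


(1) Need matrix, components ordered r1, r3, r4:
  P7: (7, 3, 9)
  P1: (8, 0, 7)
  P8: (2, 2, 0)
  P5: (1, 2, 1)
  P2: (8, 0, 4)
  P9: (7, 5, 2)
(2) UNSAFE.
Key observation: the wall is r1: completing P5, P8 brings the pool only to (5, 6, 4), and all the rest need more.
The run P5, P8 cannot be extended any further. Walking it through:
  pool = (1, 2, 2)
  P5 needs (1, 2, 1) <= (1, 2, 2) -> finishes; pool += (1, 2, 1) = (2, 4, 3)
  P8 needs (2, 2, 0) <= (2, 4, 3) -> finishes; pool += (3, 2, 1) = (5, 6, 4)
  P7 cannot run: need (7, 3, 9) vs free (5, 6, 4) (insufficient r1 and r4)
  P1 cannot run: need (8, 0, 7) vs free (5, 6, 4) (insufficient r1 and r4)
  P2 cannot run: need (8, 0, 4) vs free (5, 6, 4) (insufficient r1)
  P9 cannot run: need (7, 5, 2) vs free (5, 6, 4) (insufficient r1)
Never able to finish: P7, P1, P2 and P9.
(3) The exact count: 0 of the possible complete orderings are safe sequences.


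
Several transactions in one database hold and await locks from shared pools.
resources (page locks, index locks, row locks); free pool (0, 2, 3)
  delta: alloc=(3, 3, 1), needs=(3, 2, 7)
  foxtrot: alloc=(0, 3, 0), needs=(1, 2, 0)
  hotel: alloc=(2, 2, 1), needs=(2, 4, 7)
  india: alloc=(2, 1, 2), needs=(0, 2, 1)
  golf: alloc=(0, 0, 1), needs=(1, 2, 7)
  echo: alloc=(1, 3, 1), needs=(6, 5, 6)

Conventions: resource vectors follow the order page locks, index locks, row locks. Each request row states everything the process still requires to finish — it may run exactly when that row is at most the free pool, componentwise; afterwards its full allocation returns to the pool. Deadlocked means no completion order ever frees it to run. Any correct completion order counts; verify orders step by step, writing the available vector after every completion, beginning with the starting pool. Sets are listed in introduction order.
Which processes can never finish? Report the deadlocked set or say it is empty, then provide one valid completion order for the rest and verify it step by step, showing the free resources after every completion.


Deadlocked set: delta, hotel, golf and echo.
Key observation: the wall is row locks: completing india, foxtrot brings the pool only to (2, 6, 5), and all the rest need more.
A valid finishing order for the others: india, foxtrot. Walking it through:
  pool = (0, 2, 3)
  india needs (0, 2, 1) <= (0, 2, 3) -> finishes; pool += (2, 1, 2) = (2, 3, 5)
  foxtrot needs (1, 2, 0) <= (2, 3, 5) -> finishes; pool += (0, 3, 0) = (2, 6, 5)
None of the blocked processes ever fits:
  delta cannot run: need (3, 2, 7) vs free (2, 6, 5) (insufficient page locks and row locks)
  hotel cannot run: need (2, 4, 7) vs free (2, 6, 5) (insufficient row locks)
  golf cannot run: need (1, 2, 7) vs free (2, 6, 5) (insufficient row locks)
  echo cannot run: need (6, 5, 6) vs free (2, 6, 5) (insufficient page locks and row locks)


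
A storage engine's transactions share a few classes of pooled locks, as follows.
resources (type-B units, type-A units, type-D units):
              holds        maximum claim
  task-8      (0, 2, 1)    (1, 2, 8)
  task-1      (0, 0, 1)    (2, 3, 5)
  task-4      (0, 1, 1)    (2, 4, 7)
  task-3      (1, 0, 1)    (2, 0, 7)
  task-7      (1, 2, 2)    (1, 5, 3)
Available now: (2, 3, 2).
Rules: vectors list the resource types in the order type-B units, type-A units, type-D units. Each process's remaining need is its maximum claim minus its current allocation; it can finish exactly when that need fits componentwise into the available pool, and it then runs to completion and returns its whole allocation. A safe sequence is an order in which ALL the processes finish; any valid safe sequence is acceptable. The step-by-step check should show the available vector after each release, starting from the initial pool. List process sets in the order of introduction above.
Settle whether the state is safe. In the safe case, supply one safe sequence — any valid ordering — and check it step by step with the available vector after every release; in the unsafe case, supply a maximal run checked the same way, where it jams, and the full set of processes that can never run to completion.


UNSAFE — no complete ordering exists.
Key observation: even finishing task-7, task-1 leaves just (3, 5, 5) free — too little type-D units for any of the remaining processes.
A maximal execution: task-7, task-1 — then nothing else fits. Verifying each step:
  pool = (2, 3, 2)
  task-7 needs (0, 3, 1) <= (2, 3, 2) -> finishes; pool += (1, 2, 2) = (3, 5, 4)
  task-1 needs (2, 3, 4) <= (3, 5, 4) -> finishes; pool += (0, 0, 1) = (3, 5, 5)
  task-8 still needs (1, 0, 7) but only (3, 5, 5) is free — short on type-D units
  task-4 still needs (2, 3, 6) but only (3, 5, 5) is free — short on type-D units
  task-3 still needs (1, 0, 6) but only (3, 5, 5) is free — short on type-D units
Processes that can never finish: task-8, task-4 and task-3.


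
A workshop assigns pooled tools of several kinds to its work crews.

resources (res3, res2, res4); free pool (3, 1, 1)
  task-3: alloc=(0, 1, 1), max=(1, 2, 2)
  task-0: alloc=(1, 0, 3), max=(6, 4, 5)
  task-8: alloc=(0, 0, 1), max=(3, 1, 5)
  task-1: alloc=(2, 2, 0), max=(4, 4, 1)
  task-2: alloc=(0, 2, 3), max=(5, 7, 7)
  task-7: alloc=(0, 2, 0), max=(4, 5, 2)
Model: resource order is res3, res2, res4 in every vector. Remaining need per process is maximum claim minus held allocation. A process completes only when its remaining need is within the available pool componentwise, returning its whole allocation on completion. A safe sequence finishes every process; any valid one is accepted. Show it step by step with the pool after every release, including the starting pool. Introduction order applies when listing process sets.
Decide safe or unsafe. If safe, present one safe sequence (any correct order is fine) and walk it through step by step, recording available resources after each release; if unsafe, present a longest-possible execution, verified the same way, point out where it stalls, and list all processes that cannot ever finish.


SAFE, for example via the order task-3, task-1, task-0, task-7, task-8, task-2.
Key observation: task-3 marks the first exact bind of the order: its need (1, 1, 1) fits the free (3, 1, 1) with zero slack on a requested resource.
Verifying each step:
  pool = (3, 1, 1)
  task-3: need (1, 1, 1) fits (3, 1, 1); releases (0, 1, 1), pool now (3, 2, 2)
  task-1: need (2, 2, 1) fits (3, 2, 2); releases (2, 2, 0), pool now (5, 4, 2)
  task-0: need (5, 4, 2) fits (5, 4, 2); releases (1, 0, 3), pool now (6, 4, 5)
  task-7: need (4, 3, 2) fits (6, 4, 5); releases (0, 2, 0), pool now (6, 6, 5)
  task-8: need (3, 1, 4) fits (6, 6, 5); releases (0, 0, 1), pool now (6, 6, 6)
  task-2: need (5, 5, 4) fits (6, 6, 6); releases (0, 2, 3), pool now (6, 8, 9)


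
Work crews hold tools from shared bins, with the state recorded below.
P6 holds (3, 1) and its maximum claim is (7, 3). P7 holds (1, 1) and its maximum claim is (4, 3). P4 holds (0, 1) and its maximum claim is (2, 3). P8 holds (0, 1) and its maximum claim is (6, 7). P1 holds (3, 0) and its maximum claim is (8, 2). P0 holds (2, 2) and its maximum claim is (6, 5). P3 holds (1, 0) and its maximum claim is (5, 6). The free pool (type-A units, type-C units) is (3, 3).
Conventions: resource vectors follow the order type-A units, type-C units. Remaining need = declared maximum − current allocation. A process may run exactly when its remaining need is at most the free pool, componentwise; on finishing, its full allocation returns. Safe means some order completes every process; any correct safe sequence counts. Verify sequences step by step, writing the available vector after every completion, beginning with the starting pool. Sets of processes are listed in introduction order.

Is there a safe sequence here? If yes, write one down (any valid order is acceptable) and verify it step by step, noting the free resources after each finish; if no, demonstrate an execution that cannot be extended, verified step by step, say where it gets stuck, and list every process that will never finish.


SAFE, for example via the order P7, P4, P6, P8, P3, P1, P0.
Key observation: reading the order forward, P7 is the first process whose need (3, 2) meets the free pool (3, 3) exactly on a resource it requests.
Step-by-step check:
  pool = (3, 3)
  run P7 (needs (3, 2), free (3, 3)); after release of (1, 1) the pool is (4, 4)
  run P4 (needs (2, 2), free (4, 4)); after release of (0, 1) the pool is (4, 5)
  run P6 (needs (4, 2), free (4, 5)); after release of (3, 1) the pool is (7, 6)
  run P8 (needs (6, 6), free (7, 6)); after release of (0, 1) the pool is (7, 7)
  run P3 (needs (4, 6), free (7, 7)); after release of (1, 0) the pool is (8, 7)
  run P1 (needs (5, 2), free (8, 7)); after release of (3, 0) the pool is (11, 7)
  run P0 (needs (4, 3), free (11, 7)); after release of (2, 2) the pool is (13, 9)


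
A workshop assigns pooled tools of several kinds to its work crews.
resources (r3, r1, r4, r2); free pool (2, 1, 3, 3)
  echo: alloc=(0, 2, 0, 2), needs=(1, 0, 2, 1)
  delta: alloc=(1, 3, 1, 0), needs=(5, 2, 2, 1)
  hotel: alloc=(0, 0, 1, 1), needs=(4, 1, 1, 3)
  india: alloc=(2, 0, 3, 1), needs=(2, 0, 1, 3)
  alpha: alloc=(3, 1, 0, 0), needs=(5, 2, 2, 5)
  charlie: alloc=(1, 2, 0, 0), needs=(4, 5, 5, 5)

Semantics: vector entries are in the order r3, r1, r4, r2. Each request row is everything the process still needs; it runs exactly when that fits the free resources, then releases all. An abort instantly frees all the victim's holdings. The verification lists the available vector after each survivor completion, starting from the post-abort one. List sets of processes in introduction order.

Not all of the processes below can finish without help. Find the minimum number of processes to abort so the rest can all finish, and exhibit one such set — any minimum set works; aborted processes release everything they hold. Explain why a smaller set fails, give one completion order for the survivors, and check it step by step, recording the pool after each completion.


Minimum abort set: delta.
Key observation: before aborting delta, alpha was permanently blocked — no order could ever run it; afterwards it completes at step 3.
Minimality: the empty abort set fails — the state is deadlocked as it stands.
Survivors finish in the order: echo, india, alpha, charlie, hotel. Verifying each step (pool after the aborts first):
  pool = (3, 4, 4, 3)
  echo needs (1, 0, 2, 1) <= (3, 4, 4, 3) -> finishes; pool += (0, 2, 0, 2) = (3, 6, 4, 5)
  india needs (2, 0, 1, 3) <= (3, 6, 4, 5) -> finishes; pool += (2, 0, 3, 1) = (5, 6, 7, 6)
  alpha needs (5, 2, 2, 5) <= (5, 6, 7, 6) -> finishes; pool += (3, 1, 0, 0) = (8, 7, 7, 6)
  charlie needs (4, 5, 5, 5) <= (8, 7, 7, 6) -> finishes; pool += (1, 2, 0, 0) = (9, 9, 7, 6)
  hotel needs (4, 1, 1, 3) <= (9, 9, 7, 6) -> finishes; pool += (0, 0, 1, 1) = (9, 9, 8, 7)


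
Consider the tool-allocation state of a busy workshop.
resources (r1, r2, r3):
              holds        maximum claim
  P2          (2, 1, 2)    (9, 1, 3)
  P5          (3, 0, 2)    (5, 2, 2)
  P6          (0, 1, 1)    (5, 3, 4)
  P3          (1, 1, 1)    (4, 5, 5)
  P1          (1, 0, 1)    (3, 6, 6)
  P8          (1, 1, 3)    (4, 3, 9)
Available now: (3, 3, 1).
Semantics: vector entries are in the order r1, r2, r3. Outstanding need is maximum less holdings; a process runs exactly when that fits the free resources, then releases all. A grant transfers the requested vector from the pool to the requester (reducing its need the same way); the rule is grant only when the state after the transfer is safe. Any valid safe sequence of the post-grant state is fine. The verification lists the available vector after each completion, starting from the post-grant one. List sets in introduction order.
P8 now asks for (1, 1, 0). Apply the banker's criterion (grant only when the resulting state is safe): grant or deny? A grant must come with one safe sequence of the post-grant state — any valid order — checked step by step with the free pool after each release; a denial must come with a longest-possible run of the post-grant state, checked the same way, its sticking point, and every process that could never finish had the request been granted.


DENY — the pretend-granted state is unsafe.
Key observation: after P5, P6 the pool peaks at (5, 3, 4), and each blocked process is short somewhere: P2 on r1; P3 on r2; P1 on r2, r3; P8 on r3.
Pretend the grant happened; the run P5, P6 goes as far as possible. Verifying each step:
  pool = (2, 2, 1)
  P5: need (2, 2, 0) fits (2, 2, 1); releases (3, 0, 2), pool now (5, 2, 3)
  P6: need (5, 2, 3) fits (5, 2, 3); releases (0, 1, 1), pool now (5, 3, 4)
  P2 cannot run: need (7, 0, 1) vs free (5, 3, 4) (insufficient r1)
  P3 cannot run: need (3, 4, 4) vs free (5, 3, 4) (insufficient r2)
  P1 cannot run: need (2, 6, 5) vs free (5, 3, 4) (insufficient r2 and r3)
  P8 cannot run: need (2, 1, 6) vs free (5, 3, 4) (insufficient r3)
Post-grant, the permanently blocked set is P2, P3, P1 and P8.


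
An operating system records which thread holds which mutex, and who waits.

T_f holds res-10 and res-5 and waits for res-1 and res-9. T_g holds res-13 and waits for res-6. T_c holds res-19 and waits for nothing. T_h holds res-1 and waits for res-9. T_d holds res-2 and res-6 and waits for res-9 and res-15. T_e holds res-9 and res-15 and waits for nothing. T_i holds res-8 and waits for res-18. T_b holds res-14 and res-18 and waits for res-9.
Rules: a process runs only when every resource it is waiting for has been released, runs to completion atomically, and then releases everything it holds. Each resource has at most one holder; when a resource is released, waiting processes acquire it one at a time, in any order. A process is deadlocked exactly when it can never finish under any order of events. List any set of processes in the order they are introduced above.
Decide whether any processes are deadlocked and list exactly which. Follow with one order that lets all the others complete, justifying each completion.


The deadlocked set is empty.
Key observation: although several processes wait, no cycle exists — each chain bottoms out at a free runner.
One completion order for the rest: T_e, T_b, T_d, T_i, T_g, T_h, T_c, T_f.
Step-by-step check:
  run T_e (it waits on nothing); releases res-9 and res-15
  run T_b (all its waits — res-9 — are resolved); releases res-14 and res-18
  run T_d (all its waits — res-9 and res-15 — are resolved); releases res-2 and res-6
  run T_i (all its waits — res-18 — are resolved); releases res-8
  run T_g (all its waits — res-6 — are resolved); releases res-13
  run T_h (all its waits — res-9 — are resolved); releases res-1
  run T_c (it waits on nothing); releases res-19
  run T_f (all its waits — res-1 and res-9 — are resolved); releases res-10 and res-5


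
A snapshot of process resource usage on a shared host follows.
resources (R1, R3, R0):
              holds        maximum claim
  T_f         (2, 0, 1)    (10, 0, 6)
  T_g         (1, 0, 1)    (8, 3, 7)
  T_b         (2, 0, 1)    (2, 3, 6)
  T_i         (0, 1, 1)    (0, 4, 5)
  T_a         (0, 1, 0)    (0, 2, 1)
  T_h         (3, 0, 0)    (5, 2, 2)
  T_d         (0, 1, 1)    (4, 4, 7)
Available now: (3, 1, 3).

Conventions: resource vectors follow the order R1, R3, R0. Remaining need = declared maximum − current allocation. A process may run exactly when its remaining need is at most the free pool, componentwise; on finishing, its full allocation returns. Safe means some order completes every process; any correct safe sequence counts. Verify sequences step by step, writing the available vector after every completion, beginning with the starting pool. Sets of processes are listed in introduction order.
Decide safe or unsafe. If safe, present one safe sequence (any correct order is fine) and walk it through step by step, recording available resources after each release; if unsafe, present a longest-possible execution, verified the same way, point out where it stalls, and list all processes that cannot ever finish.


UNSAFE.
Key observation: no order helps: past T_a, T_h, the free pool tops out at (6, 2, 3), below what each blocked process needs in R0.
Going as far as possible: T_a, T_h; after that, nothing fits. Check, step by step:
  pool = (3, 1, 3)
  T_a: need (0, 1, 1) fits (3, 1, 3); releases (0, 1, 0), pool now (3, 2, 3)
  T_h: need (2, 2, 2) fits (3, 2, 3); releases (3, 0, 0), pool now (6, 2, 3)
  T_f cannot run: need (8, 0, 5) vs free (6, 2, 3) (insufficient R1 and R0)
  T_g cannot run: need (7, 3, 6) vs free (6, 2, 3) (insufficient R1, R3 and R0)
  T_b cannot run: need (0, 3, 5) vs free (6, 2, 3) (insufficient R3 and R0)
  T_i cannot run: need (0, 3, 4) vs free (6, 2, 3) (insufficient R3 and R0)
  T_d cannot run: need (4, 3, 6) vs free (6, 2, 3) (insufficient R3 and R0)
Never able to finish: T_f, T_g, T_b, T_i and T_d.


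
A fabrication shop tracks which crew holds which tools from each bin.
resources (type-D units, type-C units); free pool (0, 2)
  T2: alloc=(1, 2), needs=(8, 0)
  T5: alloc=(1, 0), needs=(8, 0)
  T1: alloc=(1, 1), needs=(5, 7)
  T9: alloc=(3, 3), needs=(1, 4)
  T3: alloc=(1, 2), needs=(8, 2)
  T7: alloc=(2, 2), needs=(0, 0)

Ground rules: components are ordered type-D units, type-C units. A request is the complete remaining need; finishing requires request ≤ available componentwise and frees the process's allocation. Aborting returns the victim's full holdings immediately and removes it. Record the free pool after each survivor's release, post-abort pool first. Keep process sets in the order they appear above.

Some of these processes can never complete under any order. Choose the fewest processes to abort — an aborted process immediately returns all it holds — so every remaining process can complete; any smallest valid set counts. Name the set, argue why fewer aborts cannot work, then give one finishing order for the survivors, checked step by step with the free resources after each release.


Abort T2 and T5.
Key observation: T3 was stuck for good until T2 and T5 gave back (2, 2); in the order shown it finishes at step 4.
Why nothing smaller works — every single abort fails: T2 alone leaves T5 blocked (short on type-D units); T5 alone leaves T2 blocked (short on type-D units); T1 alone leaves T2 blocked (short on type-D units); T9 alone leaves T2 blocked (short on type-D units); T3 alone leaves T2 blocked (short on type-D units); T7 alone leaves T2 blocked (short on type-D units).
One survivor order: T9, T7, T1, T3. Step-by-step check (post-abort pool first):
  pool = (2, 4)
  T9 needs (1, 4) <= (2, 4) -> finishes; pool += (3, 3) = (5, 7)
  T7 needs (0, 0) <= (5, 7) -> finishes; pool += (2, 2) = (7, 9)
  T1 needs (5, 7) <= (7, 9) -> finishes; pool += (1, 1) = (8, 10)
  T3 needs (8, 2) <= (8, 10) -> finishes; pool += (1, 2) = (9, 12)


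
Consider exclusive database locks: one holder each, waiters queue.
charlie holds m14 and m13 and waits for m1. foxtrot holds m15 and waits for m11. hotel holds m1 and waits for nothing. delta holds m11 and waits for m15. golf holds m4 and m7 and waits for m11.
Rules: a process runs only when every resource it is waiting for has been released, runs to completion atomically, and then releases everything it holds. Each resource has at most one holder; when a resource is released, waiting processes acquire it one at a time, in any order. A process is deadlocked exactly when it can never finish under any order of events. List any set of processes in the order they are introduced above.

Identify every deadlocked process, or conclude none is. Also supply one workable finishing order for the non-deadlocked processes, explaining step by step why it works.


The deadlocked set is foxtrot, delta and golf.
Key observation: foxtrot -> delta -> foxtrot is a circular wait — nothing in it can go first; golf waits into the deadlock from upstream.
One completion order for the rest: hotel, charlie.
Check, step by step:
  hotel: no waits; runs immediately, freeing m1
  run charlie (all its waits — m1 — are resolved); releases m14 and m13


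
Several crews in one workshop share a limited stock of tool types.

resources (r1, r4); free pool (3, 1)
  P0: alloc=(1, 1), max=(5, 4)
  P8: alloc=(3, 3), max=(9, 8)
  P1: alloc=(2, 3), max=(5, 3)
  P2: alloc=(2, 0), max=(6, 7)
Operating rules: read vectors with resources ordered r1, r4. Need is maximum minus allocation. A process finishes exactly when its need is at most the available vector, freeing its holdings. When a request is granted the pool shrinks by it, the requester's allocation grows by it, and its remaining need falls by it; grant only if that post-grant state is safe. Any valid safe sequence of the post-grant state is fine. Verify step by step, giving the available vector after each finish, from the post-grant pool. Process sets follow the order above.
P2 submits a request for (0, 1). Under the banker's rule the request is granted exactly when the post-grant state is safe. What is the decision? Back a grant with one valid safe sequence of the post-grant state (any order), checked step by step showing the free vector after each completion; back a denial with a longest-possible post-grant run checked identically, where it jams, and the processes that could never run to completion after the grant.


DENY — the pretend-granted state is unsafe.
Key observation: once P1, P0 finish, the pool peaks at (6, 4) — and every remaining process still needs more r4 than that.
On the post-grant state, P1, P0 is a maximal run — nothing extends it. Verifying each step:
  pool = (3, 0)
  P1: need (3, 0) fits (3, 0); releases (2, 3), pool now (5, 3)
  P0: need (4, 3) fits (5, 3); releases (1, 1), pool now (6, 4)
  blocked: P8 wants (6, 5), pool (6, 4) — not enough r4
  blocked: P2 wants (4, 6), pool (6, 4) — not enough r4
Processes that could never finish after the grant: P8 and P2.


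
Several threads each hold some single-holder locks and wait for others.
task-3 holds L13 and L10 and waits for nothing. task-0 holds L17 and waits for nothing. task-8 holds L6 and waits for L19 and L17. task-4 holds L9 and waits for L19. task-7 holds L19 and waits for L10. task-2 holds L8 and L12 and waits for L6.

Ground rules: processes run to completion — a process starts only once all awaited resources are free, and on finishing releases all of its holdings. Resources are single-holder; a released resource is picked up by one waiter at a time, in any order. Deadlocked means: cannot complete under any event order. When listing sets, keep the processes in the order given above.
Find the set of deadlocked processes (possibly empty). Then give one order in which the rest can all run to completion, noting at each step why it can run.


No process is deadlocked.
Key observation: the wait graph is acyclic; completion cascades from the unblocked processes through everyone else.
The rest can finish in the order task-0, task-3, task-7, task-8, task-4, task-2.
Step-by-step check:
  task-0 waits on nothing -> runs at once and releases L17
  task-3 waits on nothing -> runs at once and releases L13 and L10
  task-7 waits on L10 — all released -> runs and releases L19
  task-8 waits on L19 and L17 — all released -> runs and releases L6
  task-4 waits on L19 — all released -> runs and releases L9
  task-2 waits on L6 — all released -> runs and releases L8 and L12


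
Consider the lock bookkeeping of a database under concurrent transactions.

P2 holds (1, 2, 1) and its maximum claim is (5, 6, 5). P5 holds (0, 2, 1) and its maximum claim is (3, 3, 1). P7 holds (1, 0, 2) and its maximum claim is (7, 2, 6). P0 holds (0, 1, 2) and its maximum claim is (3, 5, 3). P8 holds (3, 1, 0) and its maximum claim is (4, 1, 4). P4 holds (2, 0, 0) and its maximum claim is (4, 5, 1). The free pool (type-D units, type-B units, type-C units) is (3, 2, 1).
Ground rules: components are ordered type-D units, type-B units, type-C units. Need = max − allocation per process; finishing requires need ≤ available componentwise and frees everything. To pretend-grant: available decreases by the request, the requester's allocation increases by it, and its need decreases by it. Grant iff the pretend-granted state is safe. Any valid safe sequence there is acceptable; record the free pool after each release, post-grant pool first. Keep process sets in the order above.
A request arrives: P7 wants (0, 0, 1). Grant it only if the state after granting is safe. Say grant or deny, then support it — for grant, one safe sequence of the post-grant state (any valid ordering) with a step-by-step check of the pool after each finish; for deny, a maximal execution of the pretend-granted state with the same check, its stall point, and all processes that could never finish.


DENY. Granting would leave the state unsafe.
Key observation: after P5, P0, P4 the pool peaks at (5, 5, 3), and each blocked process is short somewhere: P2 on type-C units; P7 on type-D units; P8 on type-C units.
After a pretend grant, a maximal execution: P5, P0, P4 — then nothing else fits. Check, step by step:
  pool = (3, 2, 0)
  P5 needs (3, 1, 0) <= (3, 2, 0) -> finishes; pool += (0, 2, 1) = (3, 4, 1)
  P0 needs (3, 4, 1) <= (3, 4, 1) -> finishes; pool += (0, 1, 2) = (3, 5, 3)
  P4 needs (2, 5, 1) <= (3, 5, 3) -> finishes; pool += (2, 0, 0) = (5, 5, 3)
  P2 cannot run: need (4, 4, 4) vs free (5, 5, 3) (insufficient type-C units)
  P7 cannot run: need (6, 2, 3) vs free (5, 5, 3) (insufficient type-D units)
  P8 cannot run: need (1, 0, 4) vs free (5, 5, 3) (insufficient type-C units)
Post-grant, the permanently blocked set is P2, P7 and P8.


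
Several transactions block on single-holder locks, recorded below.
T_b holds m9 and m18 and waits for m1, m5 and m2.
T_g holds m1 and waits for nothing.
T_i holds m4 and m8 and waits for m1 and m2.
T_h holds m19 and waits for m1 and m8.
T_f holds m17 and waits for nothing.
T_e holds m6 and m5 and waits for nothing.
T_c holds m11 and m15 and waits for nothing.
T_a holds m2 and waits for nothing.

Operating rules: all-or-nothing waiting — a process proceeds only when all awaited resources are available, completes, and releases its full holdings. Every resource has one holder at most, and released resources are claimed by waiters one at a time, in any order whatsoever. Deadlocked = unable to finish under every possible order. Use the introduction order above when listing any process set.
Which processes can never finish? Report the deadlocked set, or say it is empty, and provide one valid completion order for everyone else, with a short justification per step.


Nothing here is deadlocked.
Key observation: every chain of waits terminates; starting from the processes that wait on nothing, all the rest unlock in turn.
A valid finishing order for the others: T_e, T_g, T_a, T_i, T_c, T_b, T_h, T_f.
Verifying each step:
  run T_e (it waits on nothing); releases m6 and m5
  run T_g (it waits on nothing); releases m1
  run T_a (it waits on nothing); releases m2
  run T_i (all its waits — m1 and m2 — are resolved); releases m4 and m8
  run T_c (it waits on nothing); releases m11 and m15
  run T_b (all its waits — m1, m5 and m2 — are resolved); releases m9 and m18
  run T_h (all its waits — m1 and m8 — are resolved); releases m19
  run T_f (it waits on nothing); releases m17


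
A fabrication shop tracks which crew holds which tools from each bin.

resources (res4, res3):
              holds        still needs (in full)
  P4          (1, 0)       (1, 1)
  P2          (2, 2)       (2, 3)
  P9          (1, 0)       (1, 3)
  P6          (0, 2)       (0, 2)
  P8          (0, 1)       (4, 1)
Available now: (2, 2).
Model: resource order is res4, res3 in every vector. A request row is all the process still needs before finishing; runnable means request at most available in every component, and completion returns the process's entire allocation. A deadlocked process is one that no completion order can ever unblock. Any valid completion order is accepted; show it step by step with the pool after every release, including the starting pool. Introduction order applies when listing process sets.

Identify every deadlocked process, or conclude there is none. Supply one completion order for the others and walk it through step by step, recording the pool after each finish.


Nothing here is deadlocked.
Key observation: beginning at P6, releases accumulate fast enough that every process eventually fits.
A valid finishing order for the others: P6, P4, P9, P8, P2. Step-by-step check:
  pool = (2, 2)
  P6 needs (0, 2) <= (2, 2) -> finishes; pool += (0, 2) = (2, 4)
  P4 needs (1, 1) <= (2, 4) -> finishes; pool += (1, 0) = (3, 4)
  P9 needs (1, 3) <= (3, 4) -> finishes; pool += (1, 0) = (4, 4)
  P8 needs (4, 1) <= (4, 4) -> finishes; pool += (0, 1) = (4, 5)
  P2 needs (2, 3) <= (4, 5) -> finishes; pool += (2, 2) = (6, 7)


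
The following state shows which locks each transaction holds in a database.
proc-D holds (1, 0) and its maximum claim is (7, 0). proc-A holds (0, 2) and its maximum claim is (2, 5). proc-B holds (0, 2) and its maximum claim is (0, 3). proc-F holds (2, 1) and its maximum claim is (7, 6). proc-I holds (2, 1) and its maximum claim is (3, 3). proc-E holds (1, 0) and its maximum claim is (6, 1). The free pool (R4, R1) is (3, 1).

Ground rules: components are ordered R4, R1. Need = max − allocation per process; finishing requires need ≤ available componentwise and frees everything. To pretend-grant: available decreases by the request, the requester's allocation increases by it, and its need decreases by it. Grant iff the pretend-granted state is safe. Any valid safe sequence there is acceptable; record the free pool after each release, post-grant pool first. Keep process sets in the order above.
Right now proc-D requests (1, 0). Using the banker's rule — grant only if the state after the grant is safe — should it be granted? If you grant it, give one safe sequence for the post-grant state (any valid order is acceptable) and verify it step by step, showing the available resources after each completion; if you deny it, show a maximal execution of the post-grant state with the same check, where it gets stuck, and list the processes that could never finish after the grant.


DENY. Granting would leave the state unsafe.
Key observation: even finishing proc-B, proc-I, proc-A leaves just (4, 6) free — too little R4 for any of the remaining processes.
After a pretend grant, a maximal execution: proc-B, proc-I, proc-A — then nothing else fits. Step-by-step check:
  pool = (2, 1)
  proc-B needs (0, 1) <= (2, 1) -> finishes; pool += (0, 2) = (2, 3)
  proc-I needs (1, 2) <= (2, 3) -> finishes; pool += (2, 1) = (4, 4)
  proc-A needs (2, 3) <= (4, 4) -> finishes; pool += (0, 2) = (4, 6)
  proc-D still needs (5, 0) but only (4, 6) is free — short on R4
  proc-F still needs (5, 5) but only (4, 6) is free — short on R4
  proc-E still needs (5, 1) but only (4, 6) is free — short on R4
Processes that could never finish after the grant: proc-D, proc-F and proc-E.


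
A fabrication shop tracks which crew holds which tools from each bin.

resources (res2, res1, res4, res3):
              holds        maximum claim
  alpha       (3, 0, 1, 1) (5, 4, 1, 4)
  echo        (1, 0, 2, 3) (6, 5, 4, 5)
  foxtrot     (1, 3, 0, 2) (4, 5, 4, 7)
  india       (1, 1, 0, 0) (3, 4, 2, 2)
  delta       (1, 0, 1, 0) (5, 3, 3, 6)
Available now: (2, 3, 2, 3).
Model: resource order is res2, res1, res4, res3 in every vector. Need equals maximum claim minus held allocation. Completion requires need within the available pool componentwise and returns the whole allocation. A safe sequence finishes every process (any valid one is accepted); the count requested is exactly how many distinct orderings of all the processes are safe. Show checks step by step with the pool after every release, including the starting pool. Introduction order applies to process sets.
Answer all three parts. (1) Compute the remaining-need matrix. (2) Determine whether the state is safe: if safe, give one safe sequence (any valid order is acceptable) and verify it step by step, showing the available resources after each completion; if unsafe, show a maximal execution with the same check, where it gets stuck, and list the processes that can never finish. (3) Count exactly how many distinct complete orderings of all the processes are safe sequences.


(1) Remaining need (order res2, res1, res4, res3):
  alpha: (2, 4, 0, 3)
  echo: (5, 5, 2, 2)
  foxtrot: (3, 2, 4, 5)
  india: (2, 3, 2, 2)
  delta: (4, 3, 2, 6)
(2) The state is UNSAFE.
Key observation: after india, alpha the pool peaks at (6, 4, 3, 4), and each blocked process is short somewhere: echo on res1; foxtrot on res4, res3; delta on res3.
The run india, alpha cannot be extended any further. Walking it through:
  pool = (2, 3, 2, 3)
  run india (needs (2, 3, 2, 2), free (2, 3, 2, 3)); after release of (1, 1, 0, 0) the pool is (3, 4, 2, 3)
  run alpha (needs (2, 4, 0, 3), free (3, 4, 2, 3)); after release of (3, 0, 1, 1) the pool is (6, 4, 3, 4)
  echo still needs (5, 5, 2, 2) but only (6, 4, 3, 4) is free — short on res1
  foxtrot still needs (3, 2, 4, 5) but only (6, 4, 3, 4) is free — short on res4 and res3
  delta still needs (4, 3, 2, 6) but only (6, 4, 3, 4) is free — short on res3
Never able to finish: echo, foxtrot and delta.
(3) The exact count: 0 of the possible complete orderings are safe sequences.


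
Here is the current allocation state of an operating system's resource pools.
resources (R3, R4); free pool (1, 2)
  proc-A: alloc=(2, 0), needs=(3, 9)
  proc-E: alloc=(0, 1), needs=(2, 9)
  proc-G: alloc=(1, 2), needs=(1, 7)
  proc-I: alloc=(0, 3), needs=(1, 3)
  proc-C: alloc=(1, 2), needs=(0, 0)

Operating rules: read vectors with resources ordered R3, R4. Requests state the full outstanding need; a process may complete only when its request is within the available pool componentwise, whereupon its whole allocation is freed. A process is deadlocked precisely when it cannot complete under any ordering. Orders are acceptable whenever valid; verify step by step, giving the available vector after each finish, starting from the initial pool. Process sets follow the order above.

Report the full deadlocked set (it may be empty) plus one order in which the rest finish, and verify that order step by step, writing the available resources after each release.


No process is deadlocked.
Key observation: beginning at proc-C, releases accumulate fast enough that every process eventually fits.
One completion order for the rest: proc-C, proc-I, proc-G, proc-E, proc-A. Verifying each step:
  pool = (1, 2)
  proc-C needs (0, 0) <= (1, 2) -> finishes; pool += (1, 2) = (2, 4)
  proc-I needs (1, 3) <= (2, 4) -> finishes; pool += (0, 3) = (2, 7)
  proc-G needs (1, 7) <= (2, 7) -> finishes; pool += (1, 2) = (3, 9)
  proc-E needs (2, 9) <= (3, 9) -> finishes; pool += (0, 1) = (3, 10)
  proc-A needs (3, 9) <= (3, 10) -> finishes; pool += (2, 0) = (5, 10)
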